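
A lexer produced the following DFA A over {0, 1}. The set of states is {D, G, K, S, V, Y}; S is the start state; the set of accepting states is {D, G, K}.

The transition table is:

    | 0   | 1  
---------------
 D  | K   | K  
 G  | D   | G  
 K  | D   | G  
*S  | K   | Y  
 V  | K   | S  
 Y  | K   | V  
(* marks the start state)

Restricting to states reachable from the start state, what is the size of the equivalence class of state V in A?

3

Every state is reachable, so we keep all 6.
Start with accepting vs non-accepting: {D,G,K} | {S,V,Y}.
The partition is now stable with 2 blocks: {D,G,K} | {S,V,Y}.
The equivalence class containing V is {S,V,Y}, of size 3.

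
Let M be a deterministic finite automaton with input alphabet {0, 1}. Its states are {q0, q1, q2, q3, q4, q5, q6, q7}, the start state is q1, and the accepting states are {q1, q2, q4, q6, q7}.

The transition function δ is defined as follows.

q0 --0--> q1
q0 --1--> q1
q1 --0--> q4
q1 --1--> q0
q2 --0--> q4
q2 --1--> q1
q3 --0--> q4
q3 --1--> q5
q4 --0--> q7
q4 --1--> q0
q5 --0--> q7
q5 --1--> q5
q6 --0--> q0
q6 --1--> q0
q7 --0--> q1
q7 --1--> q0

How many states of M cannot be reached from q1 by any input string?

BFS from q1 reaches {q0, q1, q4, q7}; the 4 state(s) q2, q3, q5, q6 are never visited.

4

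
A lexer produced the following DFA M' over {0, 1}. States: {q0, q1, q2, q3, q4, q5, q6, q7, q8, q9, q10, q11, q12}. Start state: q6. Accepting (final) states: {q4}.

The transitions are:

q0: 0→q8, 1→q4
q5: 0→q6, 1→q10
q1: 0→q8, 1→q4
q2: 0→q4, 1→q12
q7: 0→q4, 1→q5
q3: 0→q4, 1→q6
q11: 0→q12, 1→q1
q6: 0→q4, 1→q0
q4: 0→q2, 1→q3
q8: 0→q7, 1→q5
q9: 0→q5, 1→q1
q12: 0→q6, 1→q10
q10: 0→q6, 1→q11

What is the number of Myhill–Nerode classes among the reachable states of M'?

9

States {q9} cannot be reached from the start state, so discard them.
Initial partition by acceptance: {q4} | {q0,q1,q2,q3,q5,q6,q7,q8,q10,q11,q12}.
On input 0, block {q0,q1,q2,q3,q5,q6,q7,q8,q10,q11,q12} splits into {q0,q1,q5,q8,q10,q11,q12} and {q2,q3,q6,q7}.
Split {q0,q1,q5,q8,q10,q11,q12} by δ(·,0) → {q5,q8,q10,q12} and {q0,q1,q11}.
Refine {q5,q8,q10,q12} on symbol 1: members go to different blocks, giving {q5,q8,q12} and {q10}.
Split {q5,q8,q12} by δ(·,1) → {q5,q12} and {q8}.
Refine {q2,q3,q6,q7} on symbol 1: members go to different blocks, giving {q2,q7} and {q3} and {q6}.
Split {q0,q1,q11} by δ(·,0) → {q0,q1} and {q11}.
The partition is now stable with 9 blocks: {q4} | {q5,q12} | {q2,q7} | {q0,q1} | {q10} | {q8} | {q3} | {q6} | {q11}.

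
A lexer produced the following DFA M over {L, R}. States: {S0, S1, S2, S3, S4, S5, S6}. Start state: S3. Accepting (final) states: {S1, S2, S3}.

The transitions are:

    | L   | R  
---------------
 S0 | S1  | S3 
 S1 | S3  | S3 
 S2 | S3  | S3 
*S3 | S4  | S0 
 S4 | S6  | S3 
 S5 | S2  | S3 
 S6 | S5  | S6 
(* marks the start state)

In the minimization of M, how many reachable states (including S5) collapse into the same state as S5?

All states are reachable from the start state.
Initial partition by acceptance: {S1,S2,S3} | {S0,S4,S5,S6}.
Split {S1,S2,S3} by δ(·,L) → {S1,S2} and {S3}.
Split {S0,S4,S5,S6} by δ(·,L) → {S0,S5} and {S4,S6}.
Refine {S4,S6} on symbol L: members go to different blocks, giving {S4} and {S6}.
The partition is now stable with 5 blocks: {S1,S2} | {S0,S5} | {S3} | {S4} | {S6}.
State S5 belongs to the block {S0,S5}, which has 2 states.

2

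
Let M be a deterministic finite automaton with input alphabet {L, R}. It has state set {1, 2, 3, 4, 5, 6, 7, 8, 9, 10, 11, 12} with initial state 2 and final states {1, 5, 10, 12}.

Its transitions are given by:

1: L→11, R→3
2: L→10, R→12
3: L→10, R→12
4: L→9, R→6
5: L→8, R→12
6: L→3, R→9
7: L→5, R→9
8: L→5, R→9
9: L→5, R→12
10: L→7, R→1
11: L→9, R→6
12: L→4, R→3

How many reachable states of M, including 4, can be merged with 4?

Initial partition by acceptance: {1,5,10,12} | {2,3,4,6,7,8,9,11}.
Split {1,5,10,12} by δ(·,R) → {1,12} and {5,10}.
On input L, block {2,3,4,6,7,8,9,11} splits into {2,3,7,8,9} and {4,6,11}.
On input R, block {2,3,7,8,9} splits into {2,3,9} and {7,8}.
Split {4,6,11} by δ(·,R) → {4,11} and {6}.
No further refinement is possible. Final partition (6 blocks): {1,12} | {2,3,9} | {5,10} | {4,11} | {7,8} | {6}.
State 4 belongs to the block {4,11}, which has 2 states.

2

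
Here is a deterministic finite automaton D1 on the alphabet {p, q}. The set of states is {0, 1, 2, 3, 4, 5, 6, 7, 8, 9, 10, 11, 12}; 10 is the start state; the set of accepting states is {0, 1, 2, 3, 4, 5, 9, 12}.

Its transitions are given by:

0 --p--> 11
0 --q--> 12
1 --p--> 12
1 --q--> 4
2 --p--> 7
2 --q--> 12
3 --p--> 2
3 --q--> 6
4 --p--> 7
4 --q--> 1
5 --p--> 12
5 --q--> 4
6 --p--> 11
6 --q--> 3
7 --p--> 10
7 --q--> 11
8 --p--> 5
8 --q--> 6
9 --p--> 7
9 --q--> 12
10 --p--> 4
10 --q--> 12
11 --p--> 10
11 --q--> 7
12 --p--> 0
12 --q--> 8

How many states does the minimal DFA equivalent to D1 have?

States {9} cannot be reached from the start state, so discard them.
P0 = {0,1,2,3,4,5,12} | {6,7,8,10,11}.
Refine {0,1,2,3,4,5,12} on symbol p: members go to different blocks, giving {1,3,5,12} and {0,2,4}.
On input p, block {1,3,5,12} splits into {1,5} and {3,12}.
Split {6,7,8,10,11} by δ(·,p) → {6,7,11} and {8} and {10}.
Split {6,7,11} by δ(·,p) → {7,11} and {6}.
Split {0,2,4} by δ(·,q) → {0,2} and {4}.
On input q, block {3,12} splits into {3} and {12}.
The partition is now stable with 9 blocks: {1,5} | {7,11} | {0,2} | {3} | {8} | {10} | {6} | {4} | {12}.

9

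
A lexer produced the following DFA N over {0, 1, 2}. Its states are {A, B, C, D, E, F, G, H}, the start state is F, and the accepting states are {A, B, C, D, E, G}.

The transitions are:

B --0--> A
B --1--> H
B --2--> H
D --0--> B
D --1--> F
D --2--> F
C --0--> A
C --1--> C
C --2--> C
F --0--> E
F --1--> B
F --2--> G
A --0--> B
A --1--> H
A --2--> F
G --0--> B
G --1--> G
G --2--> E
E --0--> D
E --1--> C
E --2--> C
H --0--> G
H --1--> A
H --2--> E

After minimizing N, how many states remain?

All states are reachable from the start state.
Initial partition by acceptance: {A,B,C,D,E,G} | {F,H}.
Refine {A,B,C,D,E,G} on symbol 1: members go to different blocks, giving {A,B,D} and {C,E,G}.
Stable partition: {A,B,D} | {F,H} | {C,E,G} — 3 equivalence classes.

3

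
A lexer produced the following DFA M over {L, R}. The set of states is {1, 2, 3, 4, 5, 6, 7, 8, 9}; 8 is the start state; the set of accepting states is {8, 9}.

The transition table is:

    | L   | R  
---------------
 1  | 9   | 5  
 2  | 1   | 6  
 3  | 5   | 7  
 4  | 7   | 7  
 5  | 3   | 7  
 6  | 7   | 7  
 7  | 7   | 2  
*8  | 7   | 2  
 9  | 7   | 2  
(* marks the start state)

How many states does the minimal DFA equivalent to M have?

6

Reachable states from the start: {1,2,3,5,6,7,8,9}. Unreachable: {4} — drop them.
P0 = {8,9} | {1,2,3,5,6,7}.
Split {1,2,3,5,6,7} by δ(·,L) → {2,3,5,6,7} and {1}.
Split {2,3,5,6,7} by δ(·,L) → {3,5,6,7} and {2}.
Split {3,5,6,7} by δ(·,R) → {3,5,6} and {7}.
On input L, block {3,5,6} splits into {3,5} and {6}.
The partition is now stable with 6 blocks: {8,9} | {3,5} | {1} | {2} | {7} | {6}.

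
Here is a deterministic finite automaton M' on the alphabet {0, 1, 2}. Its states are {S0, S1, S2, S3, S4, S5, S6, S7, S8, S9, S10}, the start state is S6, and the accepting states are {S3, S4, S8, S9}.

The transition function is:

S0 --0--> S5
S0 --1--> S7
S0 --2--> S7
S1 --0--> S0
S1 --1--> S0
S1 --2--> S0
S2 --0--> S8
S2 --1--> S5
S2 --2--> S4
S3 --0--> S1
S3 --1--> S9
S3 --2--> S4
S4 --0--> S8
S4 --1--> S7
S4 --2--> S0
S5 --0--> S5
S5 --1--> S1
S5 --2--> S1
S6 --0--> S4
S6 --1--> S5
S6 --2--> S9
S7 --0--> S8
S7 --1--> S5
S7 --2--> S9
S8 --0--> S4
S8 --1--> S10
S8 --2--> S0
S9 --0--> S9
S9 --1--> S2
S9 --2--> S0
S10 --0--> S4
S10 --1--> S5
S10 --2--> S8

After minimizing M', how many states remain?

Reachable states from the start: {S0,S1,S2,S4,S5,S6,S7,S8,S9,S10}. Unreachable: {S3} — drop them.
P0 = {S4,S8,S9} | {S0,S1,S2,S5,S6,S7,S10}.
On input 0, block {S0,S1,S2,S5,S6,S7,S10} splits into {S2,S6,S7,S10} and {S0,S1,S5}.
Split {S0,S1,S5} by δ(·,1) → {S1,S5} and {S0}.
Refine {S1,S5} on symbol 0: members go to different blocks, giving {S1} and {S5}.
Stable partition: {S4,S8,S9} | {S2,S6,S7,S10} | {S1} | {S0} | {S5} — 5 equivalence classes.

5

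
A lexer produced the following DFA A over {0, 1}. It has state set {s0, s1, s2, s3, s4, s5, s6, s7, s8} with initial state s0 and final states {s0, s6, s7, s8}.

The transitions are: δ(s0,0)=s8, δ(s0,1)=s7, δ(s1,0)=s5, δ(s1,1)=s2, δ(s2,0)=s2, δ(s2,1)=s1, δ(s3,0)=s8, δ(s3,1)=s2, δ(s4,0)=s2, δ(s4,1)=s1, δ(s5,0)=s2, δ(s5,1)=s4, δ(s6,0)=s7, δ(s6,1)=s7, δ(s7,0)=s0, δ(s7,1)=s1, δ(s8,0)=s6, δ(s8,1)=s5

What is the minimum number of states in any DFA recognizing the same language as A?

First remove the unreachable states {s3}; 8 states remain.
P0 = {s0,s6,s7,s8} | {s1,s2,s4,s5}.
Split {s0,s6,s7,s8} by δ(·,1) → {s0,s6} and {s7,s8}.
The partition is now stable with 3 blocks: {s0,s6} | {s1,s2,s4,s5} | {s7,s8}.

3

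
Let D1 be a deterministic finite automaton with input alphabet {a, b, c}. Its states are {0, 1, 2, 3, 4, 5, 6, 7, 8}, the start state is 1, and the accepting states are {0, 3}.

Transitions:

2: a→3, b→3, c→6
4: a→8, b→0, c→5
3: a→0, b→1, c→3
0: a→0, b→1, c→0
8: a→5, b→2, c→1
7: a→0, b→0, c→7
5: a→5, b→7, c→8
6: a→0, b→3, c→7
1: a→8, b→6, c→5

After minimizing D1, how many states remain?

First remove the unreachable states {4}; 8 states remain.
P0 = {0,3} | {1,2,5,6,7,8}.
On input a, block {1,2,5,6,7,8} splits into {1,5,8} and {2,6,7}.
No further refinement is possible. Final partition (3 blocks): {0,3} | {1,5,8} | {2,6,7}.

3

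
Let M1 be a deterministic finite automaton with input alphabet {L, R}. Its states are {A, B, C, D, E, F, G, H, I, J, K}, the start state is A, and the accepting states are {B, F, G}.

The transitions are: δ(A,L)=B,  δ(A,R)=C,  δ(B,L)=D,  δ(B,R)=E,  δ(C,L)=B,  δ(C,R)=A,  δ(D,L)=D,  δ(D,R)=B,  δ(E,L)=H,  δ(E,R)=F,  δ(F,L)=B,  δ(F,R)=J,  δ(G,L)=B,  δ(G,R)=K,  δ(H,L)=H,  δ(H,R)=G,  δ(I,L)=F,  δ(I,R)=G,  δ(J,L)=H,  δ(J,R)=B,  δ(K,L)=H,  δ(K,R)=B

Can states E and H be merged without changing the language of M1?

Yes

Reachable states from the start: {A,B,C,D,E,F,G,H,J,K}. Unreachable: {I} — drop them.
P0 = {B,F,G} | {A,C,D,E,H,J,K}.
Split {B,F,G} by δ(·,L) → {F,G} and {B}.
Split {A,C,D,E,H,J,K} by δ(·,L) → {D,E,H,J,K} and {A,C}.
Split {D,E,H,J,K} by δ(·,R) → {D,J,K} and {E,H}.
Split {D,J,K} by δ(·,L) → {J,K} and {D}.
Stable partition: {F,G} | {J,K} | {B} | {A,C} | {E,H} | {D} — 6 equivalence classes.
E and H lie in the same block of the stable partition, so they are equivalent — no string distinguishes them.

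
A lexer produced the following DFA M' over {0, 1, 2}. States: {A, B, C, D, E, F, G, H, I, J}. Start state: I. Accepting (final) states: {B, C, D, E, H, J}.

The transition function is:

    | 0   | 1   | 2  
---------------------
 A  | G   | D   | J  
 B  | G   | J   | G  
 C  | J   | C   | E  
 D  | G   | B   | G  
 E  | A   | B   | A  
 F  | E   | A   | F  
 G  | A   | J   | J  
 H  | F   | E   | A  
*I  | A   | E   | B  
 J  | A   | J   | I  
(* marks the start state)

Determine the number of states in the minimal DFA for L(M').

Reachable states from the start: {A,B,D,E,G,I,J}. Unreachable: {C,F,H} — drop them.
Start with accepting vs non-accepting: {B,D,E,J} | {A,G,I}.
No further refinement is possible. Final partition (2 blocks): {B,D,E,J} | {A,G,I}.

2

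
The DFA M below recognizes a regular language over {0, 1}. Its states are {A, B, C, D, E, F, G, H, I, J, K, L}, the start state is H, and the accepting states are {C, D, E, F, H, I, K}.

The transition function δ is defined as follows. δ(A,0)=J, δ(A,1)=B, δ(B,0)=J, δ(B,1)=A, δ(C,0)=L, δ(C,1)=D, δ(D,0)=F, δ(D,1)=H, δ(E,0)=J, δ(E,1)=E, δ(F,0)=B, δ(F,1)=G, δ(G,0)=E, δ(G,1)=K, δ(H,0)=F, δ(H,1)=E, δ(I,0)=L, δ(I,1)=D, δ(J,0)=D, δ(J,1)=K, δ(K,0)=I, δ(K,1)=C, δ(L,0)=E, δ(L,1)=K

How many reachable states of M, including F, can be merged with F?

P0 = {C,D,E,F,H,I,K} | {A,B,G,J,L}.
On input 0, block {C,D,E,F,H,I,K} splits into {C,E,F,I} and {D,H,K}.
Refine {C,E,F,I} on symbol 1: members go to different blocks, giving {C,I} and {E} and {F}.
Refine {A,B,G,J,L} on symbol 0: members go to different blocks, giving {A,B} and {G,L} and {J}.
Split {D,H,K} by δ(·,0) → {D,H} and {K}.
Split {D,H} by δ(·,1) → {D} and {H}.
No further refinement is possible. Final partition (9 blocks): {C,I} | {A,B} | {D} | {E} | {F} | {G,L} | {J} | {K} | {H}.
State F belongs to the block {F}, which has 1 states.

1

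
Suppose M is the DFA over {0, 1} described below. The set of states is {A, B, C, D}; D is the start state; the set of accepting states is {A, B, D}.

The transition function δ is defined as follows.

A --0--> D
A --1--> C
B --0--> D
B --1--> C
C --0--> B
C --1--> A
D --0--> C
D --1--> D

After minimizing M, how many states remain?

3

Every state is reachable, so we keep all 4.
P0 = {A,B,D} | {C}.
Refine {A,B,D} on symbol 0: members go to different blocks, giving {A,B} and {D}.
The partition is now stable with 3 blocks: {A,B} | {C} | {D}.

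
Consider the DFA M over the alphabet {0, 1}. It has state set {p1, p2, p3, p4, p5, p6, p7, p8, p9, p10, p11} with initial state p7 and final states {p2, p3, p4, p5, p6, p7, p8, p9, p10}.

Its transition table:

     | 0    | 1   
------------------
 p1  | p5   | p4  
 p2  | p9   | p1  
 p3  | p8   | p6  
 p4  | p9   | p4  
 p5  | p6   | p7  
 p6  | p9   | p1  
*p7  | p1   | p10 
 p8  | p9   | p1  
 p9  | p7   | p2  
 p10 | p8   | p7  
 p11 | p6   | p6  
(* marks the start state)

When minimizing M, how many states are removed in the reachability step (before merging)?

Starting at p7 and following transitions, the reachable set is {p1, p2, p4, p5, p6, p7, p8, p9, p10}. That leaves p3, p11 unreachable — 2 in total.

2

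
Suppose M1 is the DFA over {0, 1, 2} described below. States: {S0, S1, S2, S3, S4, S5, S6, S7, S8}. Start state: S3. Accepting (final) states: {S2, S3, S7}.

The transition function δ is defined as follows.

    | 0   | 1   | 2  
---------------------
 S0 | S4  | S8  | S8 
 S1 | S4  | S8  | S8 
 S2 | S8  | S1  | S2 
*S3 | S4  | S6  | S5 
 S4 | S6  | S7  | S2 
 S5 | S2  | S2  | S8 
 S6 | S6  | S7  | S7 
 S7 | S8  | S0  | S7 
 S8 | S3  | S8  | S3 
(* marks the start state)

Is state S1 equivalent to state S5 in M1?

No

Start with accepting vs non-accepting: {S2,S3,S7} | {S0,S1,S4,S5,S6,S8}.
Split {S2,S3,S7} by δ(·,2) → {S2,S7} and {S3}.
Refine {S0,S1,S4,S5,S6,S8} on symbol 0: members go to different blocks, giving {S0,S1,S4,S6} and {S5} and {S8}.
Refine {S0,S1,S4,S6} on symbol 1: members go to different blocks, giving {S0,S1} and {S4,S6}.
The partition is now stable with 6 blocks: {S2,S7} | {S0,S1} | {S3} | {S5} | {S8} | {S4,S6}.
S1 and S5 end up in different blocks, so they are distinguishable. For instance, the string '0' is accepted from only S5.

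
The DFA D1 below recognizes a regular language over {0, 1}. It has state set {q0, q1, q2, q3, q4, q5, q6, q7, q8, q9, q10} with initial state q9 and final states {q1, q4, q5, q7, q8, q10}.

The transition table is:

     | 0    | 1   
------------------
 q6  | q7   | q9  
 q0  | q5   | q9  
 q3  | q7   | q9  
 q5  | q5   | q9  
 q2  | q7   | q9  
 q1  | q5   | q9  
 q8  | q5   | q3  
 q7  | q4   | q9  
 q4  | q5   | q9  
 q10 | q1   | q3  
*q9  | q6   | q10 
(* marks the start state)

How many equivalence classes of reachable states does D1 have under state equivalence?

4

Reachable states from the start: {q1,q3,q4,q5,q6,q7,q9,q10}. Unreachable: {q0,q2,q8} — drop them.
Initial partition by acceptance: {q1,q4,q5,q7,q10} | {q3,q6,q9}.
Split {q3,q6,q9} by δ(·,0) → {q3,q6} and {q9}.
On input 1, block {q1,q4,q5,q7,q10} splits into {q1,q4,q5,q7} and {q10}.
Stable partition: {q1,q4,q5,q7} | {q3,q6} | {q9} | {q10} — 4 equivalence classes.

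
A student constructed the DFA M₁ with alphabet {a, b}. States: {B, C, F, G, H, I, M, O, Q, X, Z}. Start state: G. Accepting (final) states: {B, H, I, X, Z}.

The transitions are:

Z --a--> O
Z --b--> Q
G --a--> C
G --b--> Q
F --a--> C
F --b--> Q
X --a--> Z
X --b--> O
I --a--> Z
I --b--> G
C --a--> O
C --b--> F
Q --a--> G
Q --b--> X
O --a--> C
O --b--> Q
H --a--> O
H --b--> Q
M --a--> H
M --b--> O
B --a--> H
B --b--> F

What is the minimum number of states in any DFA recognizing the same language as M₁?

Reachable states from the start: {C,F,G,O,Q,X,Z}. Unreachable: {B,H,I,M} — drop them.
P0 = {X,Z} | {C,F,G,O,Q}.
Split {X,Z} by δ(·,a) → {X} and {Z}.
Refine {C,F,G,O,Q} on symbol b: members go to different blocks, giving {C,F,G,O} and {Q}.
Refine {C,F,G,O} on symbol b: members go to different blocks, giving {F,G,O} and {C}.
No further refinement is possible. Final partition (5 blocks): {X} | {F,G,O} | {Z} | {Q} | {C}.

5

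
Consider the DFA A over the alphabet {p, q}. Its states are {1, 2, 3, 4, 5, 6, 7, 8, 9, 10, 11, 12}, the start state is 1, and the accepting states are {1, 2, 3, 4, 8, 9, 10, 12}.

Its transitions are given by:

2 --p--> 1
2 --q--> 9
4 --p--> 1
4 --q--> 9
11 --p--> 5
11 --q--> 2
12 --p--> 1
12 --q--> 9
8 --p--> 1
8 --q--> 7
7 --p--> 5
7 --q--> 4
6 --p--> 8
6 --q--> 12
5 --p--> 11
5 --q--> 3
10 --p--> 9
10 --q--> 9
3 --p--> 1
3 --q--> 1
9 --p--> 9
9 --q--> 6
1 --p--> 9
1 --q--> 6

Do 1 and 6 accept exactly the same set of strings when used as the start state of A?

No

States {10} cannot be reached from the start state, so discard them.
Start with accepting vs non-accepting: {1,2,3,4,8,9,12} | {5,6,7,11}.
On input q, block {1,2,3,4,8,9,12} splits into {2,3,4,12} and {1,8,9}.
On input p, block {5,6,7,11} splits into {5,7,11} and {6}.
Refine {1,8,9} on symbol q: members go to different blocks, giving {1,9} and {8}.
The partition is now stable with 5 blocks: {2,3,4,12} | {5,7,11} | {1,9} | {6} | {8}.
1 and 6 end up in different blocks, so they are distinguishable. For instance, the string 'ε' is accepted from only 1.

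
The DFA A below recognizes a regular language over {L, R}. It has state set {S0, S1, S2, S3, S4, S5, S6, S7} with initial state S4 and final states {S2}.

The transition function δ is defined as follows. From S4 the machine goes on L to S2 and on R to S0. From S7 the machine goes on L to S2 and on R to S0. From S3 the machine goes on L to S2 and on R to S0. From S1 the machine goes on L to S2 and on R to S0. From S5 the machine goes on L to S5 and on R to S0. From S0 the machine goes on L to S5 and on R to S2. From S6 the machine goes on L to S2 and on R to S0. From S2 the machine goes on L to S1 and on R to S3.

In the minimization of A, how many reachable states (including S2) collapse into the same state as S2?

States {S6,S7} cannot be reached from the start state, so discard them.
P0 = {S2} | {S0,S1,S3,S4,S5}.
On input L, block {S0,S1,S3,S4,S5} splits into {S1,S3,S4} and {S0,S5}.
On input R, block {S0,S5} splits into {S0} and {S5}.
No further refinement is possible. Final partition (4 blocks): {S2} | {S1,S3,S4} | {S0} | {S5}.
The equivalence class containing S2 is {S2}, of size 1.

1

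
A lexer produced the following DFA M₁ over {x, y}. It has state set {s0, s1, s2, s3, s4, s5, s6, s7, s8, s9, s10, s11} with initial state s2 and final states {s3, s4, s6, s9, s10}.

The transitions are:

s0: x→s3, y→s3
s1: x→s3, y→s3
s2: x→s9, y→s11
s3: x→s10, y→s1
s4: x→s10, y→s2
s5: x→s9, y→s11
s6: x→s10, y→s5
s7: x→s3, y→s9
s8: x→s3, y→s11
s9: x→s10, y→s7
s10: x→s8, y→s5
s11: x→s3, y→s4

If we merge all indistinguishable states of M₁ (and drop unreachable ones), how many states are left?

6

Reachable states from the start: {s1,s2,s3,s4,s5,s7,s8,s9,s10,s11}. Unreachable: {s0,s6} — drop them.
Start with accepting vs non-accepting: {s3,s4,s9,s10} | {s1,s2,s5,s7,s8,s11}.
On input x, block {s3,s4,s9,s10} splits into {s3,s4,s9} and {s10}.
On input y, block {s1,s2,s5,s7,s8,s11} splits into {s1,s7,s11} and {s2,s5,s8}.
Split {s3,s4,s9} by δ(·,y) → {s3,s9} and {s4}.
On input y, block {s1,s7,s11} splits into {s1,s7} and {s11}.
No further refinement is possible. Final partition (6 blocks): {s3,s9} | {s1,s7} | {s10} | {s2,s5,s8} | {s4} | {s11}.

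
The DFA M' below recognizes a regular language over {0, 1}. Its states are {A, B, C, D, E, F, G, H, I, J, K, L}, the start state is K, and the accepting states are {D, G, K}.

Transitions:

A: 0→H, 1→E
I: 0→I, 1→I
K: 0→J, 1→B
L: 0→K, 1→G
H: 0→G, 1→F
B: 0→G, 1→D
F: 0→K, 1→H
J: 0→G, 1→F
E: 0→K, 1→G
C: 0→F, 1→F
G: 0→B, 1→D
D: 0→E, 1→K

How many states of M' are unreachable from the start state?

No path from K leads to A, C, I, L; the other 8 states are all reachable.

4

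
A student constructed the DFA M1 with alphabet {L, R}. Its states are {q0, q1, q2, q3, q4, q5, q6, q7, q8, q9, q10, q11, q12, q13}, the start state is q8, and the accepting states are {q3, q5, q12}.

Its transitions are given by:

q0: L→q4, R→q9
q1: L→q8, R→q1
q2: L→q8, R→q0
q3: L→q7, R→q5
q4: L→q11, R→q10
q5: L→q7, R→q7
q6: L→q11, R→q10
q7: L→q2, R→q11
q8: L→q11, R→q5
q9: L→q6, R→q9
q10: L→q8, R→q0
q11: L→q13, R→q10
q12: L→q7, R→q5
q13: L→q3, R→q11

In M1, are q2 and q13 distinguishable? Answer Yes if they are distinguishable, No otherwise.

Reachable states from the start: {q0,q2,q3,q4,q5,q6,q7,q8,q9,q10,q11,q13}. Unreachable: {q1,q12} — drop them.
Initial partition by acceptance: {q3,q5} | {q0,q2,q4,q6,q7,q8,q9,q10,q11,q13}.
Split {q3,q5} by δ(·,R) → {q3} and {q5}.
Refine {q0,q2,q4,q6,q7,q8,q9,q10,q11,q13} on symbol L: members go to different blocks, giving {q0,q2,q4,q6,q7,q8,q9,q10,q11} and {q13}.
On input L, block {q0,q2,q4,q6,q7,q8,q9,q10,q11} splits into {q0,q2,q4,q6,q7,q8,q9,q10} and {q11}.
Refine {q0,q2,q4,q6,q7,q8,q9,q10} on symbol L: members go to different blocks, giving {q0,q2,q7,q9,q10} and {q4,q6,q8}.
On input L, block {q0,q2,q7,q9,q10} splits into {q0,q2,q9,q10} and {q7}.
Refine {q4,q6,q8} on symbol R: members go to different blocks, giving {q4,q6} and {q8}.
Refine {q0,q2,q9,q10} on symbol L: members go to different blocks, giving {q0,q9} and {q2,q10}.
No further refinement is possible. Final partition (9 blocks): {q3} | {q0,q9} | {q5} | {q13} | {q11} | {q4,q6} | {q7} | {q8} | {q2,q10}.
q2 and q13 end up in different blocks, so they are distinguishable. For instance, the string 'L' is accepted from only q13.

Yes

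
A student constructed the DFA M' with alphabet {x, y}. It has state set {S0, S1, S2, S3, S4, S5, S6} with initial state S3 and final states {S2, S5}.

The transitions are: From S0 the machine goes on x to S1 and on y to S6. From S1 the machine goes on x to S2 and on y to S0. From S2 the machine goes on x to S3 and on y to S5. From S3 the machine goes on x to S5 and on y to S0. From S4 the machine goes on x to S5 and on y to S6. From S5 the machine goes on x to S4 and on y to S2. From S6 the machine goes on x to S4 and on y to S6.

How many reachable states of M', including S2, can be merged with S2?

2

All states are reachable from the start state.
Start with accepting vs non-accepting: {S2,S5} | {S0,S1,S3,S4,S6}.
Split {S0,S1,S3,S4,S6} by δ(·,x) → {S1,S3,S4} and {S0,S6}.
The partition is now stable with 3 blocks: {S2,S5} | {S1,S3,S4} | {S0,S6}.
State S2 belongs to the block {S2,S5}, which has 2 states.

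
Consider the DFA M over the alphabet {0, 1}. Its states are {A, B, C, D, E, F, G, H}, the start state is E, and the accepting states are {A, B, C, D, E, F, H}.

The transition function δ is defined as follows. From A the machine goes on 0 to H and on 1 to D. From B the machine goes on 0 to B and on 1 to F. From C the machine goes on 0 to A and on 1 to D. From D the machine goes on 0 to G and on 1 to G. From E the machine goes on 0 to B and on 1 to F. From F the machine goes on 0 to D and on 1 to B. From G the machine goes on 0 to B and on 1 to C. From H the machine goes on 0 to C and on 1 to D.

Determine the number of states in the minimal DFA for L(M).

Every state is reachable, so we keep all 8.
Start with accepting vs non-accepting: {A,B,C,D,E,F,H} | {G}.
On input 0, block {A,B,C,D,E,F,H} splits into {A,B,C,E,F,H} and {D}.
On input 0, block {A,B,C,E,F,H} splits into {A,B,C,E,H} and {F}.
On input 1, block {A,B,C,E,H} splits into {A,C,H} and {B,E}.
No further refinement is possible. Final partition (5 blocks): {A,C,H} | {G} | {D} | {F} | {B,E}.

5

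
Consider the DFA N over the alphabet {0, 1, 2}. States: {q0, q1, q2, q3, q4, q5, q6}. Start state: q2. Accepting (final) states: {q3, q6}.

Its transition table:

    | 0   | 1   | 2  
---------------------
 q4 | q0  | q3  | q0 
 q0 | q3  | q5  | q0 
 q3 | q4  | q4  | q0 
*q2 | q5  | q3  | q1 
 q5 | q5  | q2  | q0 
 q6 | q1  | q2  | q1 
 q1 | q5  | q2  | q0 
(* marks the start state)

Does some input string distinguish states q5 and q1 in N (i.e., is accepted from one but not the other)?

Reachable states from the start: {q0,q1,q2,q3,q4,q5}. Unreachable: {q6} — drop them.
P0 = {q3} | {q0,q1,q2,q4,q5}.
Refine {q0,q1,q2,q4,q5} on symbol 0: members go to different blocks, giving {q1,q2,q4,q5} and {q0}.
On input 0, block {q1,q2,q4,q5} splits into {q1,q2,q5} and {q4}.
Refine {q1,q2,q5} on symbol 1: members go to different blocks, giving {q1,q5} and {q2}.
No further refinement is possible. Final partition (5 blocks): {q3} | {q1,q5} | {q0} | {q4} | {q2}.
q5 and q1 lie in the same block of the stable partition, so they are equivalent — no string distinguishes them.

No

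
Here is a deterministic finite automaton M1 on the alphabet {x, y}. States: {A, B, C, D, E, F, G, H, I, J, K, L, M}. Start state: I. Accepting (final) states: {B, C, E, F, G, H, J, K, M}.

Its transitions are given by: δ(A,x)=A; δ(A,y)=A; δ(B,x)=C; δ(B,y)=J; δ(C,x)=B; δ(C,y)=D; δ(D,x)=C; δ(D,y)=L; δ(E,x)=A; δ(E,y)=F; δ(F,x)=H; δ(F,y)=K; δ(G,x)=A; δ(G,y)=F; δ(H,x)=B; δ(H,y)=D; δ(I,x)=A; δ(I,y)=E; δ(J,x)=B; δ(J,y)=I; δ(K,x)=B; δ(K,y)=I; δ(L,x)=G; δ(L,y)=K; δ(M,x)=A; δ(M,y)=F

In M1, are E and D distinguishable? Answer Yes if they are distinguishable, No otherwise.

States {M} cannot be reached from the start state, so discard them.
Initial partition by acceptance: {B,C,E,F,G,H,J,K} | {A,D,I,L}.
Refine {B,C,E,F,G,H,J,K} on symbol x: members go to different blocks, giving {B,C,F,H,J,K} and {E,G}.
On input y, block {B,C,F,H,J,K} splits into {C,H,J,K} and {B,F}.
Split {A,D,I,L} by δ(·,x) → {A,I} and {D} and {L}.
Split {C,H,J,K} by δ(·,y) → {C,H} and {J,K}.
Refine {A,I} on symbol y: members go to different blocks, giving {A} and {I}.
Stable partition: {C,H} | {A} | {E,G} | {B,F} | {D} | {L} | {J,K} | {I} — 8 equivalence classes.
E and D end up in different blocks, so they are distinguishable. For instance, the string 'ε' is accepted from only E.

Yes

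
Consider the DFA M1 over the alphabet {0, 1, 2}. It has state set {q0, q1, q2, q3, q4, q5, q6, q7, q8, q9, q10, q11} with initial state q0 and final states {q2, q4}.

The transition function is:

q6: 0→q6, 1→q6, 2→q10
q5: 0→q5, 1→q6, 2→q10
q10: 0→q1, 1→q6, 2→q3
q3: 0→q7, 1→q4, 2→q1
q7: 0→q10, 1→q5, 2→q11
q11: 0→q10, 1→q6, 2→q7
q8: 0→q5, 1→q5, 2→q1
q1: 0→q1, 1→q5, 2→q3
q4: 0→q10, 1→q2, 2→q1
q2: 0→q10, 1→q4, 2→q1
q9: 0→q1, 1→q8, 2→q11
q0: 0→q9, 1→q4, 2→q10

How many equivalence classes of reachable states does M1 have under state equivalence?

5

All states are reachable from the start state.
P0 = {q2,q4} | {q0,q1,q3,q5,q6,q7,q8,q9,q10,q11}.
Refine {q0,q1,q3,q5,q6,q7,q8,q9,q10,q11} on symbol 1: members go to different blocks, giving {q1,q5,q6,q7,q8,q9,q10,q11} and {q0,q3}.
On input 2, block {q1,q5,q6,q7,q8,q9,q10,q11} splits into {q5,q6,q7,q8,q9,q11} and {q1,q10}.
Refine {q5,q6,q7,q8,q9,q11} on symbol 0: members go to different blocks, giving {q5,q6,q8} and {q7,q9,q11}.
No further refinement is possible. Final partition (5 blocks): {q2,q4} | {q5,q6,q8} | {q0,q3} | {q1,q10} | {q7,q9,q11}.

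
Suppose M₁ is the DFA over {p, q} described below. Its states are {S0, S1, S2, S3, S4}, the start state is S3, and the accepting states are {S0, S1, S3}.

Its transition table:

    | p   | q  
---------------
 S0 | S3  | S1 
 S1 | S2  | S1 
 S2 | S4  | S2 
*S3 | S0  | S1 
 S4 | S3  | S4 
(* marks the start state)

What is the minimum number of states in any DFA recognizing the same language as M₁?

4

P0 = {S0,S1,S3} | {S2,S4}.
Split {S0,S1,S3} by δ(·,p) → {S0,S3} and {S1}.
Split {S2,S4} by δ(·,p) → {S2} and {S4}.
Stable partition: {S0,S3} | {S2} | {S1} | {S4} — 4 equivalence classes.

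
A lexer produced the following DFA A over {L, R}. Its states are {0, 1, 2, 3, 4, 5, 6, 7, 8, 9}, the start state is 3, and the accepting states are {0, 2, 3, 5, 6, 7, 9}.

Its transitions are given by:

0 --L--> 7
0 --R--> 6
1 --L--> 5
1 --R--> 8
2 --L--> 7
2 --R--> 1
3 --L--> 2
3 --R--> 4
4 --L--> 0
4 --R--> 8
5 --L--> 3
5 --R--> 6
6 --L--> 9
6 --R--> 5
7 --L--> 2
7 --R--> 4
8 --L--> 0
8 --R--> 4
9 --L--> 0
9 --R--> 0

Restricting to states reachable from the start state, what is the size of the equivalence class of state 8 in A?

3

P0 = {0,2,3,5,6,7,9} | {1,4,8}.
Split {0,2,3,5,6,7,9} by δ(·,R) → {0,5,6,9} and {2,3,7}.
On input L, block {0,5,6,9} splits into {0,5} and {6,9}.
On input L, block {6,9} splits into {6} and {9}.
No further refinement is possible. Final partition (5 blocks): {0,5} | {1,4,8} | {2,3,7} | {6} | {9}.
State 8 belongs to the block {1,4,8}, which has 3 states.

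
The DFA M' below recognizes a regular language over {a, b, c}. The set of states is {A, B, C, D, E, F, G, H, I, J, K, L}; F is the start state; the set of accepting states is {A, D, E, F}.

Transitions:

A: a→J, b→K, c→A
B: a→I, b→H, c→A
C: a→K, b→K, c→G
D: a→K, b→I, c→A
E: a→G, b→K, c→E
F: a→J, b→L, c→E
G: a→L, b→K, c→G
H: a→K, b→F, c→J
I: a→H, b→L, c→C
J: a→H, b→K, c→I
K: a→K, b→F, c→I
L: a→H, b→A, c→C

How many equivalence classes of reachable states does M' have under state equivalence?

3

States {B,D} cannot be reached from the start state, so discard them.
Initial partition by acceptance: {A,E,F} | {C,G,H,I,J,K,L}.
On input b, block {C,G,H,I,J,K,L} splits into {C,G,I,J} and {H,K,L}.
No further refinement is possible. Final partition (3 blocks): {A,E,F} | {C,G,I,J} | {H,K,L}.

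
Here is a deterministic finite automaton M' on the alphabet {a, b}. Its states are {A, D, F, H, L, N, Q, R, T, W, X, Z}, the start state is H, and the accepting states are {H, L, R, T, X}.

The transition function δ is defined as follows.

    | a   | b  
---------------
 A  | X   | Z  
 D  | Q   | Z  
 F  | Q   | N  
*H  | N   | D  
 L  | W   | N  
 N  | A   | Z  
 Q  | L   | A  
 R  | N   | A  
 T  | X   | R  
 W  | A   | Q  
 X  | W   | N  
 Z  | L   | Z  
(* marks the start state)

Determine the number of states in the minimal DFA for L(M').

States {F,R,T} cannot be reached from the start state, so discard them.
Initial partition by acceptance: {H,L,X} | {A,D,N,Q,W,Z}.
Split {A,D,N,Q,W,Z} by δ(·,a) → {A,Q,Z} and {D,N,W}.
The partition is now stable with 3 blocks: {H,L,X} | {A,Q,Z} | {D,N,W}.

3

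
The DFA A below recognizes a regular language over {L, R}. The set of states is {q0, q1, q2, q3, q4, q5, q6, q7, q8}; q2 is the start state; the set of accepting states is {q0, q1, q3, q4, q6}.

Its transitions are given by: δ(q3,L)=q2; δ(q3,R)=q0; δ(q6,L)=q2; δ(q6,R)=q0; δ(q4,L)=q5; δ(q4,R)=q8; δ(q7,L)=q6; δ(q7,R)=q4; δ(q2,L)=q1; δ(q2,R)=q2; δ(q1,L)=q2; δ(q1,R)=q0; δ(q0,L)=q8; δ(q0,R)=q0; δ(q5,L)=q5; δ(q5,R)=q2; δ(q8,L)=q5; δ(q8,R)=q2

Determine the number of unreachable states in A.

4

BFS from q2 reaches {q0, q1, q2, q5, q8}; the 4 state(s) q3, q4, q6, q7 are never visited.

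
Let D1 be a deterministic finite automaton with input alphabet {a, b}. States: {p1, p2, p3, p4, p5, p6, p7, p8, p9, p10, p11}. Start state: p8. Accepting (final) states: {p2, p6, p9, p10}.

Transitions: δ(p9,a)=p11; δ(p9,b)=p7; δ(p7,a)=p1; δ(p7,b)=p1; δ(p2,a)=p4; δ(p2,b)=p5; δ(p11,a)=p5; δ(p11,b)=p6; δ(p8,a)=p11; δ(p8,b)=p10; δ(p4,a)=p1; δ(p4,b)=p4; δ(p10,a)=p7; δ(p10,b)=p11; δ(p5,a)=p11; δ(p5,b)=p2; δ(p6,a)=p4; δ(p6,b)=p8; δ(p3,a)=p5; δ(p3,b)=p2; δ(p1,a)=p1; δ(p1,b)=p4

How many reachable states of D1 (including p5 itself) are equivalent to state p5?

3

States {p3,p9} cannot be reached from the start state, so discard them.
P0 = {p2,p6,p10} | {p1,p4,p5,p7,p8,p11}.
Split {p1,p4,p5,p7,p8,p11} by δ(·,b) → {p1,p4,p7} and {p5,p8,p11}.
No further refinement is possible. Final partition (3 blocks): {p2,p6,p10} | {p1,p4,p7} | {p5,p8,p11}.
State p5 belongs to the block {p5,p8,p11}, which has 3 states.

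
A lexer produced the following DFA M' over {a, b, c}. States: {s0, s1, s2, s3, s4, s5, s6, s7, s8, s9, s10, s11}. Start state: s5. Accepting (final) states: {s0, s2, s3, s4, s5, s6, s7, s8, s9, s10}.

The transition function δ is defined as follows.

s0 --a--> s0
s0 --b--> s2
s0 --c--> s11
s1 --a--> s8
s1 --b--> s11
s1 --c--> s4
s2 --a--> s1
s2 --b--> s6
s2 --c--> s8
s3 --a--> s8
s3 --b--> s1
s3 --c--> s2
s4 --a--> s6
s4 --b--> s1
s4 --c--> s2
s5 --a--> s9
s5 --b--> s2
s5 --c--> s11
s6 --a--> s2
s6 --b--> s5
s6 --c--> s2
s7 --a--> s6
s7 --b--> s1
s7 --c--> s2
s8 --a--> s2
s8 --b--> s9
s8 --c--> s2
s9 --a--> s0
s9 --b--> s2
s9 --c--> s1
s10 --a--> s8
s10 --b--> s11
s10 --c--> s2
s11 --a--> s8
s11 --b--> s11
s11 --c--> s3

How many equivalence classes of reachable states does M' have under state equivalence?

5

Reachable states from the start: {s0,s1,s2,s3,s4,s5,s6,s8,s9,s11}. Unreachable: {s7,s10} — drop them.
Initial partition by acceptance: {s0,s2,s3,s4,s5,s6,s8,s9} | {s1,s11}.
Refine {s0,s2,s3,s4,s5,s6,s8,s9} on symbol a: members go to different blocks, giving {s0,s3,s4,s5,s6,s8,s9} and {s2}.
Split {s0,s3,s4,s5,s6,s8,s9} by δ(·,a) → {s0,s3,s4,s5,s9} and {s6,s8}.
On input a, block {s0,s3,s4,s5,s9} splits into {s0,s5,s9} and {s3,s4}.
No further refinement is possible. Final partition (5 blocks): {s0,s5,s9} | {s1,s11} | {s2} | {s6,s8} | {s3,s4}.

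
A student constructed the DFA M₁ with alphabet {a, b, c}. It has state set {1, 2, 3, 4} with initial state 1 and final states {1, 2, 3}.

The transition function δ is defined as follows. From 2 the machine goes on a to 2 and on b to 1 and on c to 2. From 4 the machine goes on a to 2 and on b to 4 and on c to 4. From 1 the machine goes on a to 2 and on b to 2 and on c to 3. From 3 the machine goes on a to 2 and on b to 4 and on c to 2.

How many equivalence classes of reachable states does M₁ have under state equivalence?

Every state is reachable, so we keep all 4.
Initial partition by acceptance: {1,2,3} | {4}.
Refine {1,2,3} on symbol b: members go to different blocks, giving {1,2} and {3}.
Split {1,2} by δ(·,c) → {1} and {2}.
The partition is now stable with 4 blocks: {1} | {4} | {3} | {2}.

4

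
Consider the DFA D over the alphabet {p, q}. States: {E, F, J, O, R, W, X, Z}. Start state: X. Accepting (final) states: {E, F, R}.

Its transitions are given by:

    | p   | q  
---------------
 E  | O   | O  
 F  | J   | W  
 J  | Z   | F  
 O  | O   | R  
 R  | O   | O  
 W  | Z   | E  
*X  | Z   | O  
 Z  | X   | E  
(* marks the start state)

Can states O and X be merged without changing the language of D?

No

States {F,J,W} cannot be reached from the start state, so discard them.
Start with accepting vs non-accepting: {E,R} | {O,X,Z}.
Refine {O,X,Z} on symbol q: members go to different blocks, giving {O,Z} and {X}.
On input p, block {O,Z} splits into {Z} and {O}.
Stable partition: {E,R} | {Z} | {X} | {O} — 4 equivalence classes.
O and X end up in different blocks, so they are distinguishable. For instance, the string 'q' is accepted from only O.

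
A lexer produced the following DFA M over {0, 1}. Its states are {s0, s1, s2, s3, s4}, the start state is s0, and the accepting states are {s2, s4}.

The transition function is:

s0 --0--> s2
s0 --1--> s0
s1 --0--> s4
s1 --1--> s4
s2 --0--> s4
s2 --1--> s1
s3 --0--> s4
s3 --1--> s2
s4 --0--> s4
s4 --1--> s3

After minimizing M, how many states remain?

3

Every state is reachable, so we keep all 5.
Start with accepting vs non-accepting: {s2,s4} | {s0,s1,s3}.
On input 1, block {s0,s1,s3} splits into {s1,s3} and {s0}.
No further refinement is possible. Final partition (3 blocks): {s2,s4} | {s1,s3} | {s0}.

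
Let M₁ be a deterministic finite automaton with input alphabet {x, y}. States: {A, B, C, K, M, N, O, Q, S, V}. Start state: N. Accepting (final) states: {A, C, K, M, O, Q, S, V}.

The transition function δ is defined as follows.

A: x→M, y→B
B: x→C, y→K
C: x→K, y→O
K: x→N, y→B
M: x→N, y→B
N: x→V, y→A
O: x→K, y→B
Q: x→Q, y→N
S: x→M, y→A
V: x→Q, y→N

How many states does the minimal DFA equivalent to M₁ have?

First remove the unreachable states {S}; 9 states remain.
Start with accepting vs non-accepting: {A,C,K,M,O,Q,V} | {B,N}.
On input x, block {A,C,K,M,O,Q,V} splits into {A,C,O,Q,V} and {K,M}.
Split {A,C,O,Q,V} by δ(·,x) → {A,C,O} and {Q,V}.
Split {A,C,O} by δ(·,y) → {A,O} and {C}.
Split {B,N} by δ(·,x) → {B} and {N}.
No further refinement is possible. Final partition (6 blocks): {A,O} | {B} | {K,M} | {Q,V} | {C} | {N}.

6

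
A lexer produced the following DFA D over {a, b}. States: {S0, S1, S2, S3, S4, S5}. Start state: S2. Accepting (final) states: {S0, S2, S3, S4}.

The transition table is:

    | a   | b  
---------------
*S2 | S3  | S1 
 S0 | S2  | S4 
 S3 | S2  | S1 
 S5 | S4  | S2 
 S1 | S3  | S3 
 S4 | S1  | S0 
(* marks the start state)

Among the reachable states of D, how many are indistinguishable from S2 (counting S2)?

2

Reachable states from the start: {S1,S2,S3}. Unreachable: {S0,S4,S5} — drop them.
Initial partition by acceptance: {S2,S3} | {S1}.
The partition is now stable with 2 blocks: {S2,S3} | {S1}.
State S2 belongs to the block {S2,S3}, which has 2 states.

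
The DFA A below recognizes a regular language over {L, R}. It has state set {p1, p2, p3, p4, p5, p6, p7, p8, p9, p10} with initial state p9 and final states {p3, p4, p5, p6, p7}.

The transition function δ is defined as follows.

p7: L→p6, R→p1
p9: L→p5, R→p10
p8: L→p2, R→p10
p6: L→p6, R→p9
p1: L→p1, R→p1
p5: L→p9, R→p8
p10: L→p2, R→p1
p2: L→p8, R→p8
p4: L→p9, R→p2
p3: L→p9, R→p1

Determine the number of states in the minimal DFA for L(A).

First remove the unreachable states {p3,p4,p6,p7}; 6 states remain.
Start with accepting vs non-accepting: {p5} | {p1,p2,p8,p9,p10}.
On input L, block {p1,p2,p8,p9,p10} splits into {p1,p2,p8,p10} and {p9}.
The partition is now stable with 3 blocks: {p5} | {p1,p2,p8,p10} | {p9}.

3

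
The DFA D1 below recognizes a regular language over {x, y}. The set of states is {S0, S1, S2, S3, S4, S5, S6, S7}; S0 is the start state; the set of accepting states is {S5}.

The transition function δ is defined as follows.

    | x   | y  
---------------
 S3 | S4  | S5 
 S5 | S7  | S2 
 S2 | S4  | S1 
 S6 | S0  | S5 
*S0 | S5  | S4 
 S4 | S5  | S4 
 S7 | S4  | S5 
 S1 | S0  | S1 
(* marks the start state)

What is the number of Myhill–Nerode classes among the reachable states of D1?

4

States {S3,S6} cannot be reached from the start state, so discard them.
Start with accepting vs non-accepting: {S5} | {S0,S1,S2,S4,S7}.
Refine {S0,S1,S2,S4,S7} on symbol x: members go to different blocks, giving {S1,S2,S7} and {S0,S4}.
On input y, block {S1,S2,S7} splits into {S1,S2} and {S7}.
No further refinement is possible. Final partition (4 blocks): {S5} | {S1,S2} | {S0,S4} | {S7}.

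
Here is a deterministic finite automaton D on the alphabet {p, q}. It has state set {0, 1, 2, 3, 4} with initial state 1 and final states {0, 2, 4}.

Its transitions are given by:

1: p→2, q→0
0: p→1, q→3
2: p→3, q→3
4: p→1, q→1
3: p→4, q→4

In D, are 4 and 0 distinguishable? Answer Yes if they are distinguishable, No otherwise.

No

Initial partition by acceptance: {0,2,4} | {1,3}.
Stable partition: {0,2,4} | {1,3} — 2 equivalence classes.
4 and 0 lie in the same block of the stable partition, so they are equivalent — no string distinguishes them.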